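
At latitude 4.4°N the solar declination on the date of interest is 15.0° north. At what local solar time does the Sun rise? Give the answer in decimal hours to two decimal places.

The sunset hour angle satisfies cos H_s = −tan φ tan δ = -0.0206, giving H_s = 91.18°.
Sunrise is at 12 − H_s/15 = 12 − 6.079 = 5.921 h local solar time.

5.92 h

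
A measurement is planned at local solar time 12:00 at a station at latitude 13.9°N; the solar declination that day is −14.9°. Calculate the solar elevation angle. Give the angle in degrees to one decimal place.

Hour angle H = 15° × (12 − 12) = 0.00°.
cos θ_z = sin φ sin δ + cos φ cos δ cos H = (0.2402)(-0.2571) + (0.9707)(0.9664)(1.0000) = 0.8763.
θ_z = arccos(0.8763) = 28.80°, so the elevation is 90° − 28.80° = 61.20°.

61.2°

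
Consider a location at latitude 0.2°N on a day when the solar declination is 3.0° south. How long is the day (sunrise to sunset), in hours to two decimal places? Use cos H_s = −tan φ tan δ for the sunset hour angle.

The sunset hour angle satisfies cos H_s = −tan φ tan δ = 0.0002, giving H_s = 89.99°.
Day length = 2 H_s / 15° h⁻¹ = 179.98° / 15 = 11.999 h.

12.00 hours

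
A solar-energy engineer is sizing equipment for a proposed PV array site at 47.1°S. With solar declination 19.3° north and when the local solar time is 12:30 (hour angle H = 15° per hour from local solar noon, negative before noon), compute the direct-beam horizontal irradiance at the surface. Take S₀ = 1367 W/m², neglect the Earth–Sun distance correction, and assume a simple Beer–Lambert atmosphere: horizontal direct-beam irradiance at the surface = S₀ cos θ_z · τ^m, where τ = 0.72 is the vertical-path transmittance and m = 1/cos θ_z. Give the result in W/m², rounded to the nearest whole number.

235 W/m²

Hour angle H = 15° × (12.5 − 12) = 7.50°.
cos θ_z = sin(-47.1°) sin(19.3°) + cos(-47.1°) cos(19.3°) cos(7.50°) = -0.2421 + 0.6370 = 0.3949.
Air mass m = 1/cos θ_z = 1/0.3949 = 2.532; τ^m = 0.72^2.532 = 0.4353.
Surface direct beam = 1367 × 0.3949 × 0.4353 = 234.99 W/m².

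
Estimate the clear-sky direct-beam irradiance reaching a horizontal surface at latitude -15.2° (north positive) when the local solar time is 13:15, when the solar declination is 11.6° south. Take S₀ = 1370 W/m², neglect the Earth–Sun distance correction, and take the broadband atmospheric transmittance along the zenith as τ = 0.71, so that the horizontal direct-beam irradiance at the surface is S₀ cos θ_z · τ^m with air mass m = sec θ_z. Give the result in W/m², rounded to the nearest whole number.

Hour angle H = 15° × (13.25 − 12) = 18.75°.
cos θ_z = sin φ sin δ + cos φ cos δ cos H = (-0.2622)(-0.2011) + (0.9650)(0.9796)(0.9469) = 0.9478.
Air mass m = 1/cos θ_z = 1/0.9478 = 1.055; τ^m = 0.71^1.055 = 0.6968.
Surface direct beam = 1370 × 0.9478 × 0.6968 = 904.79 W/m².

905 W/m²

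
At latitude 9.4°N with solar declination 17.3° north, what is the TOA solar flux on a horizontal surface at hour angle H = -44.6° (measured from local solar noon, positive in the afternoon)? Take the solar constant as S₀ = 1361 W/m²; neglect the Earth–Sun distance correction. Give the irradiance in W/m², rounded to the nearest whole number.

979 W/m²

cos θ_z = sin(9.4°) sin(17.3°) + cos(9.4°) cos(17.3°) cos(-44.60°) = 0.0486 + 0.6707 = 0.7193.
Top-of-atmosphere irradiance = S₀ cos θ_z = 1361 × 0.7193 = 978.97 W/m².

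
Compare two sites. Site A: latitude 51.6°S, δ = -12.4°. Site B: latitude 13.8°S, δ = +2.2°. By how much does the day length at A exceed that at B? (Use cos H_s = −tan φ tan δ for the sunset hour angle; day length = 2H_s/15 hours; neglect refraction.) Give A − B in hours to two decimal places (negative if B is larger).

+2.22 h

A: H_s = arccos(−tan -51.6° · tan -12.4°) = 106.11°, so 2H_s/15 = 14.1480 h.
B: H_s = arccos(−tan -13.8° · tan 2.2°) = 89.46°, so 2H_s/15 = 11.9280 h.
A − B = 14.1480 − 11.9280 = 2.2200 h.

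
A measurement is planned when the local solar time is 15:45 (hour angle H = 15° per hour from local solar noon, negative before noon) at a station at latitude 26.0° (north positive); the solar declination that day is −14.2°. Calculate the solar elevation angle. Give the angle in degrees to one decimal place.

Hour angle H = 15° × (15.75 − 12) = 56.25°.
cos θ_z = sin φ sin δ + cos φ cos δ cos H = (0.4384)(-0.2453) + (0.8988)(0.9694)(0.5556) = 0.3766.
θ_z = arccos(0.3766) = 67.88°, so the elevation is 90° − 67.88° = 22.12°.

22.1°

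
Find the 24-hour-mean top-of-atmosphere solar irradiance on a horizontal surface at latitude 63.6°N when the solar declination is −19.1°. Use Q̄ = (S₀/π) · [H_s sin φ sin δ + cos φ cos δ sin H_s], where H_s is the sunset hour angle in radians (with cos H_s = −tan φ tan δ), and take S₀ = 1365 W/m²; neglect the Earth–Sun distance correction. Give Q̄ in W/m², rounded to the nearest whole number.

cos H_s = −tan(63.6°) · tan(-19.1°) = 0.6976, so H_s = arccos(0.6976) = 45.77°. In radians, H_s = 0.7988.
H_s sin φ sin δ = 0.7988 × 0.8957 × -0.3272 = -0.2341.
cos φ cos δ sin H_s = 0.4446 × 0.9449 × 0.7165 = 0.3010.
Q̄ = (1365/π) × (-0.2341 + 0.3010) = 434.49 × 0.0669 = 29.07 W/m².

29 W/m²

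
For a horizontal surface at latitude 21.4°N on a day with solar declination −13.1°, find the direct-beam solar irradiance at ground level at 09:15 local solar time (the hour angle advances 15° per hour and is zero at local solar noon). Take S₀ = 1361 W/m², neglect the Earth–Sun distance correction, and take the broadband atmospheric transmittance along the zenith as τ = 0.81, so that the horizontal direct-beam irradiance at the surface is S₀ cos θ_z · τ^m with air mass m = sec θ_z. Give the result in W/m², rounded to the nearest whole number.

Hour angle H = 15° × (9.25 − 12) = -41.25°.
With φ = 21.4°, δ = -13.1°, H = -41.25°: sin φ sin δ = -0.0827, cos φ cos δ cos H = 0.6818, so cos θ_z = 0.5991.
Air mass m = 1/cos θ_z = 1/0.5991 = 1.669; τ^m = 0.81^1.669 = 0.7035.
Surface direct beam = 1361 × 0.5991 × 0.7035 = 573.62 W/m².

574 W/m²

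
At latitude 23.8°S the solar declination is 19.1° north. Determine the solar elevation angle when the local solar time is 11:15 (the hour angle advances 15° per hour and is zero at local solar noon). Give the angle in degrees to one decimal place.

45.7°

Hour angle H = 15° × (11.25 − 12) = -11.25°.
With φ = -23.8°, δ = 19.1°, H = -11.25°: sin φ sin δ = -0.1320, cos φ cos δ cos H = 0.8480, so cos θ_z = 0.7160.
θ_z = arccos(0.7160) = 44.27°, so the elevation is 90° − 44.27° = 45.73°.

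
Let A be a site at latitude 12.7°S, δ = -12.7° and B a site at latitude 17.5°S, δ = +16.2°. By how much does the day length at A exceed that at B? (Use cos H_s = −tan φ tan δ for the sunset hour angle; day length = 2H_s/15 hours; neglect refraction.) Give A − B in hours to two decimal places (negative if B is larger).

+1.09 h

A: H_s = arccos(−tan -12.7° · tan -12.7°) = 92.91°, so 2H_s/15 = 12.3880 h.
B: H_s = arccos(−tan -17.5° · tan 16.2°) = 84.74°, so 2H_s/15 = 11.2987 h.
A − B = 12.3880 − 11.2987 = 1.0893 h.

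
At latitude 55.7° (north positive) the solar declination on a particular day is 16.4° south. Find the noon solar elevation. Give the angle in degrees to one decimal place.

17.9°

At local solar noon the hour angle is zero, so the elevation is 90° − |φ − δ| = 90° − |55.7° − (-16.4°)| = 90° − 72.1° = 17.9°.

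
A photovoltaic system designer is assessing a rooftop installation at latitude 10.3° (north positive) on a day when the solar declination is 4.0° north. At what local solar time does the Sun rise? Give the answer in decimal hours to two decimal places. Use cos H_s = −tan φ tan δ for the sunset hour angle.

5.95 h

cos H_s = −tan(10.3°) · tan(4.0°) = -0.0127, so H_s = arccos(-0.0127) = 90.73°.
Sunrise is at 12 − H_s/15 = 12 − 6.049 = 5.951 h local solar time.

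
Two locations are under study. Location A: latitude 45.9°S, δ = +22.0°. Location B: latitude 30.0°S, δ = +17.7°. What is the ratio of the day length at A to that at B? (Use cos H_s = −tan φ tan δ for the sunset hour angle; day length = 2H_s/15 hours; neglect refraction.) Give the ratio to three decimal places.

0.823

A: H_s = arccos(−tan -45.9° · tan 22.0°) = 65.36°, so 2H_s/15 = 8.7147 h.
B: H_s = arccos(−tan -30.0° · tan 17.7°) = 79.38°, so 2H_s/15 = 10.5840 h.
Ratio A/B = 8.7147 / 10.5840 = 0.8234.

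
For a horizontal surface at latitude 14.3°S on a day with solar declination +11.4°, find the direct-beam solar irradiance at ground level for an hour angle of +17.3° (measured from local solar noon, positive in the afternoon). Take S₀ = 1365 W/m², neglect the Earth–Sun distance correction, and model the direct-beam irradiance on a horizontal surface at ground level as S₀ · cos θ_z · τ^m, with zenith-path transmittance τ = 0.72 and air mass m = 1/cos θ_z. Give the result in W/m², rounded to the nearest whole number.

cos θ_z = sin(-14.3°) sin(11.4°) + cos(-14.3°) cos(11.4°) cos(17.30°) = -0.0488 + 0.9069 = 0.8581.
Air mass m = 1/cos θ_z = 1/0.8581 = 1.165; τ^m = 0.72^1.165 = 0.6820.
Surface direct beam = 1365 × 0.8581 × 0.6820 = 798.83 W/m².

799 W/m²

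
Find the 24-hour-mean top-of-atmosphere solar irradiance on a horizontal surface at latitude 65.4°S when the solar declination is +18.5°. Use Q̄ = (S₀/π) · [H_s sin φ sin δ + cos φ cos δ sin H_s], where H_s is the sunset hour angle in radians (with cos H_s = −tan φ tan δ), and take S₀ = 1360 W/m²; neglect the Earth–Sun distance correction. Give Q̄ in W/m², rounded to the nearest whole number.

23 W/m²

The sunset hour angle satisfies cos H_s = −tan φ tan δ = 0.7308, giving H_s = 43.05°. In radians, H_s = 0.7514.
H_s sin φ sin δ = 0.7514 × -0.9092 × 0.3173 = -0.2168.
cos φ cos δ sin H_s = 0.4163 × 0.9483 × 0.6827 = 0.2695.
Q̄ = (1360/π) × (-0.2168 + 0.2695) = 432.90 × 0.0527 = 22.81 W/m².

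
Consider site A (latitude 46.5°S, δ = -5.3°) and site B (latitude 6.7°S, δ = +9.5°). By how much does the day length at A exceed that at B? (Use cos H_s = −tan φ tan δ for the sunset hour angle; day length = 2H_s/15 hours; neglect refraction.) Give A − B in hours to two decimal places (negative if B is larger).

+0.90 h

A: H_s = arccos(−tan -46.5° · tan -5.3°) = 95.61°, so 2H_s/15 = 12.7480 h.
B: H_s = arccos(−tan -6.7° · tan 9.5°) = 88.87°, so 2H_s/15 = 11.8493 h.
A − B = 12.7480 − 11.8493 = 0.8987 h.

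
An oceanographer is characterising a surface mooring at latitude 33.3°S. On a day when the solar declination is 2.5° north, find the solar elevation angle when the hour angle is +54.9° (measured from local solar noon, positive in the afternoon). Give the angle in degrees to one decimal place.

cos θ_z = sin(-33.3°) sin(2.5°) + cos(-33.3°) cos(2.5°) cos(54.90°) = -0.0239 + 0.4801 = 0.4562.
θ_z = arccos(0.4562) = 62.86°, so the elevation is 90° − 62.86° = 27.14°.

27.1°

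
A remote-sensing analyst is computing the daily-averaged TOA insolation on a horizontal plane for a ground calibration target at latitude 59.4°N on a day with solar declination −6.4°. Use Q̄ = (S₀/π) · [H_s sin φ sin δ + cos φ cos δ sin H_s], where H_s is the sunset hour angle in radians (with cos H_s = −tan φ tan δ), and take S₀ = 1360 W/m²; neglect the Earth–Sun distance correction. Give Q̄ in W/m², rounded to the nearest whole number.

158 W/m²

The sunset hour angle satisfies cos H_s = −tan φ tan δ = 0.1897, giving H_s = 79.06°. In radians, H_s = 1.3799.
H_s sin φ sin δ = 1.3799 × 0.8607 × -0.1115 = -0.1324.
cos φ cos δ sin H_s = 0.5090 × 0.9938 × 0.9818 = 0.4966.
Q̄ = (1360/π) × (-0.1324 + 0.4966) = 432.90 × 0.3642 = 157.66 W/m².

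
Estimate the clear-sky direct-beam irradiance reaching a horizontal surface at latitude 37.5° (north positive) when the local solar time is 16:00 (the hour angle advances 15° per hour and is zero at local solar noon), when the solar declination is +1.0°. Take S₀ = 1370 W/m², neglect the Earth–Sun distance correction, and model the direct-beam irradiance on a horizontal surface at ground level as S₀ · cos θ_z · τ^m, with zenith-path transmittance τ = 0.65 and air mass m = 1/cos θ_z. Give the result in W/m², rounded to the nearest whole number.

194 W/m²

Hour angle H = 15° × (16 − 12) = 60.00°.
With φ = 37.5°, δ = 1.0°, H = 60.00°: sin φ sin δ = 0.0106, cos φ cos δ cos H = 0.3966, so cos θ_z = 0.4072.
Air mass m = 1/cos θ_z = 1/0.4072 = 2.456; τ^m = 0.65^2.456 = 0.3471.
Surface direct beam = 1370 × 0.4072 × 0.3471 = 193.63 W/m².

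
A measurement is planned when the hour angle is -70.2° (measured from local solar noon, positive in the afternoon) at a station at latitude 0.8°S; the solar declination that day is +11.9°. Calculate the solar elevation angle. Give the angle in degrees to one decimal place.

19.2°

cos θ_z = sin φ sin δ + cos φ cos δ cos H = (-0.0140)(0.2062) + (0.9999)(0.9785)(0.3387) = 0.3285.
θ_z = arccos(0.3285) = 70.82°, so the elevation is 90° − 70.82° = 19.18°.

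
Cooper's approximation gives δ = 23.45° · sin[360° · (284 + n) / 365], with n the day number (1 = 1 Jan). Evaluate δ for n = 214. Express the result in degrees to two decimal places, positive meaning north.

+17.65°

360 × (284 + 214) / 365 = 491.178°; sin(491.178°) = 0.7527.
δ = 23.45 × 0.7527 = 17.651° ≈ +17.65°.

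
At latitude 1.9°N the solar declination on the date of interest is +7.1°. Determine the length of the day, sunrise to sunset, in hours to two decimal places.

12.03 hours

The sunset hour angle satisfies cos H_s = −tan φ tan δ = -0.0041, giving H_s = 90.23°.
Day length = 2 H_s / 15° h⁻¹ = 180.46° / 15 = 12.031 h.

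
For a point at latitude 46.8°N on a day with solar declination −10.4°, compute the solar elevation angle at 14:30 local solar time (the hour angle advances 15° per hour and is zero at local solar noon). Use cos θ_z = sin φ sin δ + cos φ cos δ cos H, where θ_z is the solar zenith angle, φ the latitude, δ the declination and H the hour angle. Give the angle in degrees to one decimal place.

Hour angle H = 15° × (14.5 − 12) = 37.50°.
cos θ_z = sin φ sin δ + cos φ cos δ cos H = (0.7290)(-0.1805) + (0.6845)(0.9836)(0.7934) = 0.4026.
θ_z = arccos(0.4026) = 66.26°, so the elevation is 90° − 66.26° = 23.74°.

23.7°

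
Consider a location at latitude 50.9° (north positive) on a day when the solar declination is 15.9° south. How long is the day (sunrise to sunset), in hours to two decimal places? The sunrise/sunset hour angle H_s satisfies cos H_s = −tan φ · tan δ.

−tan φ tan δ = −(1.2305)(-0.2849) = 0.3506; H_s = arccos(0.3506) = 69.48°.
Day length = 2 H_s / 15° h⁻¹ = 138.96° / 15 = 9.264 h.

9.26 hours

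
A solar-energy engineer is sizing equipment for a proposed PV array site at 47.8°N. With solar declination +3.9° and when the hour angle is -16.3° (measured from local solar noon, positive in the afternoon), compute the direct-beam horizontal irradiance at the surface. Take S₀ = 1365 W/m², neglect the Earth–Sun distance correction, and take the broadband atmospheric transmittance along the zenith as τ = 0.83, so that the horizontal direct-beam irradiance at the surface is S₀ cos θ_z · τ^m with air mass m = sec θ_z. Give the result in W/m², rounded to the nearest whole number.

724 W/m²

cos θ_z = sin φ sin δ + cos φ cos δ cos H = (0.7408)(0.0680) + (0.6717)(0.9977)(0.9598) = 0.6936.
Air mass m = 1/cos θ_z = 1/0.6936 = 1.442; τ^m = 0.83^1.442 = 0.7644.
Surface direct beam = 1365 × 0.6936 × 0.7644 = 723.71 W/m².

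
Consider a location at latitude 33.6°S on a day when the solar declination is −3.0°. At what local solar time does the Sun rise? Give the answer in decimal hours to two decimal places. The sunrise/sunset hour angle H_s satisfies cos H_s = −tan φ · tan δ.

cos H_s = −tan(-33.6°) · tan(-3.0°) = -0.0348, so H_s = arccos(-0.0348) = 91.99°.
Sunrise is at 12 − H_s/15 = 12 − 6.133 = 5.867 h local solar time.

5.87 h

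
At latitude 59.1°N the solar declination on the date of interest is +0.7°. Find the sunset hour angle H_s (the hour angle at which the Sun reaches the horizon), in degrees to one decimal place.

−tan φ tan δ = −(1.6709)(0.0122) = -0.0204; H_s = arccos(-0.0204) = 91.17°.

91.2°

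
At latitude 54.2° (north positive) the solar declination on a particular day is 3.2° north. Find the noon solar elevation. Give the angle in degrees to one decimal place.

At local solar noon the hour angle is zero, so the elevation is 90° − |φ − δ| = 90° − |54.2° − (3.2°)| = 90° − 51.0° = 39.0°.

39.0°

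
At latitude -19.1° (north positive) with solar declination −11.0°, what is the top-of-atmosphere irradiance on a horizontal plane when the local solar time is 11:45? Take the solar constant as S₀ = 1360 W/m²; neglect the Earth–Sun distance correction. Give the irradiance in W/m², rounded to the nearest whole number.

1344 W/m²

Hour angle H = 15° × (11.75 − 12) = -3.75°.
cos θ_z = sin φ sin δ + cos φ cos δ cos H = (-0.3272)(-0.1908) + (0.9449)(0.9816)(0.9979) = 0.9880.
Top-of-atmosphere irradiance = S₀ cos θ_z = 1360 × 0.9880 = 1343.68 W/m².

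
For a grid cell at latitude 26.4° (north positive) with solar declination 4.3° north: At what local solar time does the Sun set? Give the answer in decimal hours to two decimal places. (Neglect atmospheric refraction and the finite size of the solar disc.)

18.14 h

cos H_s = −tan(26.4°) · tan(4.3°) = -0.0373, so H_s = arccos(-0.0373) = 92.14°.
Sunset is at 12 + H_s/15 = 12 + 6.143 = 18.143 h local solar time.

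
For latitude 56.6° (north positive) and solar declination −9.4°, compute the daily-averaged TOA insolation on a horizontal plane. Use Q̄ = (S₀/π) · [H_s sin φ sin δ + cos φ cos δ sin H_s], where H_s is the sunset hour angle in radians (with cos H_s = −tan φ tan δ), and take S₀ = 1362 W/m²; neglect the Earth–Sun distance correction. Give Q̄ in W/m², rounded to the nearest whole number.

150 W/m²

The sunset hour angle satisfies cos H_s = −tan φ tan δ = 0.2511, giving H_s = 75.46°. In radians, H_s = 1.3170.
H_s sin φ sin δ = 1.3170 × 0.8348 × -0.1633 = -0.1795.
cos φ cos δ sin H_s = 0.5505 × 0.9866 × 0.9680 = 0.5257.
Q̄ = (1362/π) × (-0.1795 + 0.5257) = 433.54 × 0.3462 = 150.09 W/m².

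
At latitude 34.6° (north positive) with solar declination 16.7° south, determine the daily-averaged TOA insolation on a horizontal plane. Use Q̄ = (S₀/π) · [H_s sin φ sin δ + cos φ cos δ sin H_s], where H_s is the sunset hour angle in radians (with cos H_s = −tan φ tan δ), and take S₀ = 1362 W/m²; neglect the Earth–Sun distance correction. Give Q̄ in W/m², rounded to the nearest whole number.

cos H_s = −tan(34.6°) · tan(-16.7°) = 0.2070, so H_s = arccos(0.2070) = 78.05°. In radians, H_s = 1.3622.
H_s sin φ sin δ = 1.3622 × 0.5678 × -0.2874 = -0.2223.
cos φ cos δ sin H_s = 0.8231 × 0.9578 × 0.9783 = 0.7713.
Q̄ = (1362/π) × (-0.2223 + 0.7713) = 433.54 × 0.5490 = 238.01 W/m².

238 W/m²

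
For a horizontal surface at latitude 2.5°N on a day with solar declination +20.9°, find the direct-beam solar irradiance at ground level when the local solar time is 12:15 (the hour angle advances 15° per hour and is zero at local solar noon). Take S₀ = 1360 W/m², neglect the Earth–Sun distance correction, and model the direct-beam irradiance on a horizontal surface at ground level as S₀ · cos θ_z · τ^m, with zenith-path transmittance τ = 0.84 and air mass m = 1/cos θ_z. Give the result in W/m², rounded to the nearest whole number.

Hour angle H = 15° × (12.25 − 12) = 3.75°.
cos θ_z = sin φ sin δ + cos φ cos δ cos H = (0.0436)(0.3567) + (0.9990)(0.9342)(0.9979) = 0.9469.
Air mass m = 1/cos θ_z = 1/0.9469 = 1.056; τ^m = 0.84^1.056 = 0.8318.
Surface direct beam = 1360 × 0.9469 × 0.8318 = 1071.18 W/m².

1071 W/m²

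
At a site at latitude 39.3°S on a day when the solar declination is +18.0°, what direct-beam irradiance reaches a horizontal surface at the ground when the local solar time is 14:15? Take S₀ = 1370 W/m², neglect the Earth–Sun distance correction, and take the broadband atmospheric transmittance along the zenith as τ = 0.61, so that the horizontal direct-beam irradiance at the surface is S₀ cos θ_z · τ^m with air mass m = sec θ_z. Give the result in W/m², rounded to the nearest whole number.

Hour angle H = 15° × (14.25 − 12) = 33.75°.
cos θ_z = sin φ sin δ + cos φ cos δ cos H = (-0.6334)(0.3090) + (0.7738)(0.9511)(0.8315) = 0.4162.
Air mass m = 1/cos θ_z = 1/0.4162 = 2.403; τ^m = 0.61^2.403 = 0.3049.
Surface direct beam = 1370 × 0.4162 × 0.3049 = 173.85 W/m².

174 W/m²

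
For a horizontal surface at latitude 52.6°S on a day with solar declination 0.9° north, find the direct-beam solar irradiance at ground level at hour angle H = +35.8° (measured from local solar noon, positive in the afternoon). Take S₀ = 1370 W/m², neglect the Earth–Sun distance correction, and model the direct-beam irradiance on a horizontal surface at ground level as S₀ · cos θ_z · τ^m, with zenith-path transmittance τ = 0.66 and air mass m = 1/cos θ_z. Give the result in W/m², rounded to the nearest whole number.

With φ = -52.6°, δ = 0.9°, H = 35.80°: sin φ sin δ = -0.0125, cos φ cos δ cos H = 0.4926, so cos θ_z = 0.4801.
Air mass m = 1/cos θ_z = 1/0.4801 = 2.083; τ^m = 0.66^2.083 = 0.4208.
Surface direct beam = 1370 × 0.4801 × 0.4208 = 276.78 W/m².

277 W/m²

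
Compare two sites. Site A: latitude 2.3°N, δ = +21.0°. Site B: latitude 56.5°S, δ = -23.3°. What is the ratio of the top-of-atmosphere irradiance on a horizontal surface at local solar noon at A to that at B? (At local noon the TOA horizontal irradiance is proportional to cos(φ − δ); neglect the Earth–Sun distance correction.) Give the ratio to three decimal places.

A: cos θ_z = cos(2.3° − (21.0°)) = 0.9472.
B: cos θ_z = cos(-56.5° − (-23.3°)) = 0.8368.
Ratio A/B = 0.9472 / 0.8368 = 1.1319.

1.132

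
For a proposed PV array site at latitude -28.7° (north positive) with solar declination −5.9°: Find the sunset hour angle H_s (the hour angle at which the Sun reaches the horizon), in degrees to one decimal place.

−tan φ tan δ = −(-0.5475)(-0.1033) = -0.0566; H_s = arccos(-0.0566) = 93.24°.

93.2°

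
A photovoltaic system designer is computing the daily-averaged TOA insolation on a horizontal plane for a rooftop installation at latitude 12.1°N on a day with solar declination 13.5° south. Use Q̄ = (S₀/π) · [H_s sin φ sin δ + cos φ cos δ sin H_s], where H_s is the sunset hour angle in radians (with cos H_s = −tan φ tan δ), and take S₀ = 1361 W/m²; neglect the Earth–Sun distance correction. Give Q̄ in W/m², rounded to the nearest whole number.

The sunset hour angle satisfies cos H_s = −tan φ tan δ = 0.0515, giving H_s = 87.05°. In radians, H_s = 1.5193.
H_s sin φ sin δ = 1.5193 × 0.2096 × -0.2334 = -0.0743.
cos φ cos δ sin H_s = 0.9778 × 0.9724 × 0.9987 = 0.9496.
Q̄ = (1361/π) × (-0.0743 + 0.9496) = 433.22 × 0.8753 = 379.20 W/m².

379 W/m²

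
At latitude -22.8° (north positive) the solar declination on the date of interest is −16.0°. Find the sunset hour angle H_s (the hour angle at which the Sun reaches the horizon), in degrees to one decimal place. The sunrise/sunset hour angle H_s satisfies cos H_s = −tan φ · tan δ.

cos H_s = −tan(-22.8°) · tan(-16.0°) = -0.1205, so H_s = arccos(-0.1205) = 96.92°.

96.9°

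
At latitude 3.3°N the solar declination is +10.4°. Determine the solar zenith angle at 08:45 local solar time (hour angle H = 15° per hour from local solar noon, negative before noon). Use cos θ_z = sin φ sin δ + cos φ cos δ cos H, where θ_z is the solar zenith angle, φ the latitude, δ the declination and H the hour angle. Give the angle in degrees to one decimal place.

Hour angle H = 15° × (8.75 − 12) = -48.75°.
cos θ_z = sin(3.3°) sin(10.4°) + cos(3.3°) cos(10.4°) cos(-48.75°) = 0.0104 + 0.6474 = 0.6578.
θ_z = arccos(0.6578) = 48.87°.

48.9°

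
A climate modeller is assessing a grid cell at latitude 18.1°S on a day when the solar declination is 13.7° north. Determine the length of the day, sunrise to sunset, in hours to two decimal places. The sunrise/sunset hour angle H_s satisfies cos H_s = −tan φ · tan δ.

−tan φ tan δ = −(-0.3269)(0.2438) = 0.0797; H_s = arccos(0.0797) = 85.43°.
Day length = 2 H_s / 15° h⁻¹ = 170.86° / 15 = 11.391 h.

11.39 hours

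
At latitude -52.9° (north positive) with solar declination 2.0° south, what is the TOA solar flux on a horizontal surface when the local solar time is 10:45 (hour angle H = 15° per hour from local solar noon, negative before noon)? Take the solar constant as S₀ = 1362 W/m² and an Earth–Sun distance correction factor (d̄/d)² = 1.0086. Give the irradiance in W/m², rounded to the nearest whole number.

822 W/m²

Hour angle H = 15° × (10.75 − 12) = -18.75°.
cos θ_z = sin(-52.9°) sin(-2.0°) + cos(-52.9°) cos(-2.0°) cos(-18.75°) = 0.0278 + 0.5708 = 0.5986.
Top-of-atmosphere irradiance = S₀ (d̄/d)² cos θ_z = 1362 × 1.0086 × 0.5986 = 822.30 W/m².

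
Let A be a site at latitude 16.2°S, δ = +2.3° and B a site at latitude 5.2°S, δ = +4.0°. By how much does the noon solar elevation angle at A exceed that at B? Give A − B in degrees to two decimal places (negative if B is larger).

A: 90° − |-16.2 − (2.3)| = 71.50°.
B: 90° − |-5.2 − (4.0)| = 80.80°.
A − B = 71.50 − 80.80 = -9.30°.

-9.30°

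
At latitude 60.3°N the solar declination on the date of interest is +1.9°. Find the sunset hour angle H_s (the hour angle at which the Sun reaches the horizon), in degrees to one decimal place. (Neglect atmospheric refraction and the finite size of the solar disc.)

93.3°

cos H_s = −tan(60.3°) · tan(1.9°) = -0.0582, so H_s = arccos(-0.0582) = 93.34°.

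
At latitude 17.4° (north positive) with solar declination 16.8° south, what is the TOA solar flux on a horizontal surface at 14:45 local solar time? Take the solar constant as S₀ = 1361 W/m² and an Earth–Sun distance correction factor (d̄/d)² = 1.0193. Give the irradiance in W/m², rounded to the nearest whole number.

833 W/m²

Hour angle H = 15° × (14.75 − 12) = 41.25°.
With φ = 17.4°, δ = -16.8°, H = 41.25°: sin φ sin δ = -0.0864, cos φ cos δ cos H = 0.6868, so cos θ_z = 0.6004.
Top-of-atmosphere irradiance = S₀ (d̄/d)² cos θ_z = 1361 × 1.0193 × 0.6004 = 832.92 W/m².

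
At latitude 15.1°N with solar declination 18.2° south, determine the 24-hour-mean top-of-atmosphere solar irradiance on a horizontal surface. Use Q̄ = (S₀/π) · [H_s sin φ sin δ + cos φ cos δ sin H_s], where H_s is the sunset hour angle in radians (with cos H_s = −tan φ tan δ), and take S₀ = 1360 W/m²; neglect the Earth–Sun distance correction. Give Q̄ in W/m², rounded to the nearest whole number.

The sunset hour angle satisfies cos H_s = −tan φ tan δ = 0.0887, giving H_s = 84.91°. In radians, H_s = 1.4820.
H_s sin φ sin δ = 1.4820 × 0.2605 × -0.3123 = -0.1206.
cos φ cos δ sin H_s = 0.9655 × 0.9500 × 0.9961 = 0.9136.
Q̄ = (1360/π) × (-0.1206 + 0.9136) = 432.90 × 0.7930 = 343.29 W/m².

343 W/m²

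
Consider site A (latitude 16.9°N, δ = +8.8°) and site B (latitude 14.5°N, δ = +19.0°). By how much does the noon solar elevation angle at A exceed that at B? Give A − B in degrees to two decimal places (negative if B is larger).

-3.60°

A: 90° − |16.9 − (8.8)| = 81.90°.
B: 90° − |14.5 − (19.0)| = 85.50°.
A − B = 81.90 − 85.50 = -3.60°.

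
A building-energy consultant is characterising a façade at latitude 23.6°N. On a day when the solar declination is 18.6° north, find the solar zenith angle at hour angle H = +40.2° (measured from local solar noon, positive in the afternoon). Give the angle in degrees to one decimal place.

37.7°

cos θ_z = sin φ sin δ + cos φ cos δ cos H = (0.4003)(0.3190) + (0.9164)(0.9478)(0.7638) = 0.7911.
θ_z = arccos(0.7911) = 37.71°.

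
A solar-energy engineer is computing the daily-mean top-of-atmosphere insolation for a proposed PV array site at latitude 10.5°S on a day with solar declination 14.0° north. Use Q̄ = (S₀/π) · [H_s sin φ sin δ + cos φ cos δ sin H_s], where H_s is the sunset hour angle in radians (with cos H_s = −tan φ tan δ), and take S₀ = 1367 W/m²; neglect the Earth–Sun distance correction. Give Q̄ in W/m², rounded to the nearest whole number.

385 W/m²

−tan φ tan δ = −(-0.1853)(0.2493) = 0.0462; H_s = arccos(0.0462) = 87.35°. In radians, H_s = 1.5245.
H_s sin φ sin δ = 1.5245 × -0.1822 × 0.2419 = -0.0672.
cos φ cos δ sin H_s = 0.9833 × 0.9703 × 0.9989 = 0.9530.
Q̄ = (1367/π) × (-0.0672 + 0.9530) = 435.13 × 0.8858 = 385.44 W/m².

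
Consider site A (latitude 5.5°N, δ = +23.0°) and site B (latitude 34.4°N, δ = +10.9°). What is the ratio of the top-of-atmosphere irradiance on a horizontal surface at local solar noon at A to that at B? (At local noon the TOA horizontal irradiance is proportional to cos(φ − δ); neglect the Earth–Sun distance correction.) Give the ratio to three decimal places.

1.040

A: cos θ_z = cos(5.5° − (23.0°)) = 0.9537.
B: cos θ_z = cos(34.4° − (10.9°)) = 0.9171.
Ratio A/B = 0.9537 / 0.9171 = 1.0399.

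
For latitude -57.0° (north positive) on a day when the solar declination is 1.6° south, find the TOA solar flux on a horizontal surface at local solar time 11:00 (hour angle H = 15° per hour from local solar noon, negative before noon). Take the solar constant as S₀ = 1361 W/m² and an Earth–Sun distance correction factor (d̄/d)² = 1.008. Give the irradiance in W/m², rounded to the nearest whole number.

754 W/m²

Hour angle H = 15° × (11 − 12) = -15.00°.
cos θ_z = sin(-57.0°) sin(-1.6°) + cos(-57.0°) cos(-1.6°) cos(-15.00°) = 0.0234 + 0.5259 = 0.5493.
Top-of-atmosphere irradiance = S₀ (d̄/d)² cos θ_z = 1361 × 1.008 × 0.5493 = 753.58 W/m².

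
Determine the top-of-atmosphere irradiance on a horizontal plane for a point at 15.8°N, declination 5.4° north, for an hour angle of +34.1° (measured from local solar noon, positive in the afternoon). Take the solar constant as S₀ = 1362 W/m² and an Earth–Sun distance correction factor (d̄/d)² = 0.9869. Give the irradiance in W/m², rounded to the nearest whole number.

1101 W/m²

cos θ_z = sin φ sin δ + cos φ cos δ cos H = (0.2723)(0.0941) + (0.9622)(0.9956)(0.8281) = 0.8189.
Top-of-atmosphere irradiance = S₀ (d̄/d)² cos θ_z = 1362 × 0.9869 × 0.8189 = 1100.73 W/m².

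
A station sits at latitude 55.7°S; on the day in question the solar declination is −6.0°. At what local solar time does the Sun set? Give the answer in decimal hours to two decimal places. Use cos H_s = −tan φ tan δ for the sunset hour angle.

−tan φ tan δ = −(-1.4659)(-0.1051) = -0.1541; H_s = arccos(-0.1541) = 98.86°.
Sunset is at 12 + H_s/15 = 12 + 6.591 = 18.591 h local solar time.

18.59 h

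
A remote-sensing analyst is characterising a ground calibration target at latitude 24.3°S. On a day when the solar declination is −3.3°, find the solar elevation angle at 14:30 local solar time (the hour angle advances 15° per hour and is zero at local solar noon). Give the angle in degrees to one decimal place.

Hour angle H = 15° × (14.5 − 12) = 37.50°.
cos θ_z = sin(-24.3°) sin(-3.3°) + cos(-24.3°) cos(-3.3°) cos(37.50°) = 0.0237 + 0.7219 = 0.7456.
θ_z = arccos(0.7456) = 41.79°, so the elevation is 90° − 41.79° = 48.21°.

48.2°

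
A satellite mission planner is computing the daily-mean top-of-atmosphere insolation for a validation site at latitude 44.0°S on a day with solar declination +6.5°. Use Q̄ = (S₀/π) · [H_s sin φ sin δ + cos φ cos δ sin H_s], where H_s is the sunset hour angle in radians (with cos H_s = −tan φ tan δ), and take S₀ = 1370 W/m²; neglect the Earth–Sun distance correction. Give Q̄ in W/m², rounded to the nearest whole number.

260 W/m²

cos H_s = −tan(-44.0°) · tan(6.5°) = 0.1100, so H_s = arccos(0.1100) = 83.68°. In radians, H_s = 1.4605.
H_s sin φ sin δ = 1.4605 × -0.6947 × 0.1132 = -0.1149.
cos φ cos δ sin H_s = 0.7193 × 0.9936 × 0.9939 = 0.7103.
Q̄ = (1370/π) × (-0.1149 + 0.7103) = 436.08 × 0.5954 = 259.64 W/m².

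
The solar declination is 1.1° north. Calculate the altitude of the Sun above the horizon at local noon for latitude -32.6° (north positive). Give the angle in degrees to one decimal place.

56.3°

At local solar noon the hour angle is zero, so the elevation is 90° − |φ − δ| = 90° − |-32.6° − (1.1°)| = 90° − 33.7° = 56.3°.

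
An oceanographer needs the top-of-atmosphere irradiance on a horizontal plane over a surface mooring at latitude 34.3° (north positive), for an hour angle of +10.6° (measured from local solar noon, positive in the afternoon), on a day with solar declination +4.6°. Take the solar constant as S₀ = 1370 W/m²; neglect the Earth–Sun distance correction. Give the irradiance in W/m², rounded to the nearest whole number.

With φ = 34.3°, δ = 4.6°, H = 10.60°: sin φ sin δ = 0.0452, cos φ cos δ cos H = 0.8094, so cos θ_z = 0.8546.
Top-of-atmosphere irradiance = S₀ cos θ_z = 1370 × 0.8546 = 1170.80 W/m².

1171 W/m²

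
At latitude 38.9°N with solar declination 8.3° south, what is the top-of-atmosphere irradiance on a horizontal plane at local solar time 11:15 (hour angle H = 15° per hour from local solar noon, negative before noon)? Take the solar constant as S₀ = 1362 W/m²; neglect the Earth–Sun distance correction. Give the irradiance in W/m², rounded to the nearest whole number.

Hour angle H = 15° × (11.25 − 12) = -11.25°.
With φ = 38.9°, δ = -8.3°, H = -11.25°: sin φ sin δ = -0.0907, cos φ cos δ cos H = 0.7553, so cos θ_z = 0.6646.
Top-of-atmosphere irradiance = S₀ cos θ_z = 1362 × 0.6646 = 905.19 W/m².

905 W/m²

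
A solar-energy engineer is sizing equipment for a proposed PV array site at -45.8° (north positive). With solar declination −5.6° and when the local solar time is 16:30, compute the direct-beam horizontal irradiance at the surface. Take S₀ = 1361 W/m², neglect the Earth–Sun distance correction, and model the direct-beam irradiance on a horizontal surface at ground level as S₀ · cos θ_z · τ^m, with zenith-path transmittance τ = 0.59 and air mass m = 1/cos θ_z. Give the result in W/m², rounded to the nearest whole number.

Hour angle H = 15° × (16.5 − 12) = 67.50°.
cos θ_z = sin φ sin δ + cos φ cos δ cos H = (-0.7169)(-0.0976) + (0.6972)(0.9952)(0.3827) = 0.3355.
Air mass m = 1/cos θ_z = 1/0.3355 = 2.981; τ^m = 0.59^2.981 = 0.2074.
Surface direct beam = 1361 × 0.3355 × 0.2074 = 94.70 W/m².

95 W/m²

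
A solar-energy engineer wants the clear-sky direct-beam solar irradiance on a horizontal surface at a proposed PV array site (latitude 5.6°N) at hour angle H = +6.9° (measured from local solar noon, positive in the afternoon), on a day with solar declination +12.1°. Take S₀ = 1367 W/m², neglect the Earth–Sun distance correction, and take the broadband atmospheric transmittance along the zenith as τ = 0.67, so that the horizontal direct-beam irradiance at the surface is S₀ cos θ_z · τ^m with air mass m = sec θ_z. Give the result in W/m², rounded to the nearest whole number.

cos θ_z = sin φ sin δ + cos φ cos δ cos H = (0.0976)(0.2096) + (0.9952)(0.9778)(0.9928) = 0.9866.
Air mass m = 1/cos θ_z = 1/0.9866 = 1.014; τ^m = 0.67^1.014 = 0.6663.
Surface direct beam = 1367 × 0.9866 × 0.6663 = 898.63 W/m².

899 W/m²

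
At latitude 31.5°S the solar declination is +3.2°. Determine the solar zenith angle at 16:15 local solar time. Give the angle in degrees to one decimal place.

Hour angle H = 15° × (16.25 − 12) = 63.75°.
cos θ_z = sin(-31.5°) sin(3.2°) + cos(-31.5°) cos(3.2°) cos(63.75°) = -0.0292 + 0.3765 = 0.3473.
θ_z = arccos(0.3473) = 69.68°.

69.7°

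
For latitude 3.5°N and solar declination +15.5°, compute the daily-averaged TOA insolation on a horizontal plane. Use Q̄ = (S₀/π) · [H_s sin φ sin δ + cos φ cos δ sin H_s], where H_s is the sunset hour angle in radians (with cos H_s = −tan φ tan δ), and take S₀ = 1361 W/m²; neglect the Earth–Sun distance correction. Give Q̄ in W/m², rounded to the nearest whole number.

428 W/m²

The sunset hour angle satisfies cos H_s = −tan φ tan δ = -0.0170, giving H_s = 90.97°. In radians, H_s = 1.5877.
H_s sin φ sin δ = 1.5877 × 0.0610 × 0.2672 = 0.0259.
cos φ cos δ sin H_s = 0.9981 × 0.9636 × 0.9999 = 0.9617.
Q̄ = (1361/π) × (0.0259 + 0.9617) = 433.22 × 0.9876 = 427.85 W/m².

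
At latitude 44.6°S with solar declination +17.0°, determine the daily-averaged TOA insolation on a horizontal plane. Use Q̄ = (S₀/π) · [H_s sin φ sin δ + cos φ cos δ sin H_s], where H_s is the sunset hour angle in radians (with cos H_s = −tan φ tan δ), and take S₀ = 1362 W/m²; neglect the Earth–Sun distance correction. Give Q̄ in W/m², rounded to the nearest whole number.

169 W/m²

−tan φ tan δ = −(-0.9861)(0.3057) = 0.3015; H_s = arccos(0.3015) = 72.45°. In radians, H_s = 1.2645.
H_s sin φ sin δ = 1.2645 × -0.7022 × 0.2924 = -0.2596.
cos φ cos δ sin H_s = 0.7120 × 0.9563 × 0.9535 = 0.6492.
Q̄ = (1362/π) × (-0.2596 + 0.6492) = 433.54 × 0.3896 = 168.91 W/m².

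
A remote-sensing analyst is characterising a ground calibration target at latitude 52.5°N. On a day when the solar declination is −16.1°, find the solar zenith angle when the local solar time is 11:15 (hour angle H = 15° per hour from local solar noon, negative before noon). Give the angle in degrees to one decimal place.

Hour angle H = 15° × (11.25 − 12) = -11.25°.
cos θ_z = sin φ sin δ + cos φ cos δ cos H = (0.7934)(-0.2773) + (0.6088)(0.9608)(0.9808) = 0.3537.
θ_z = arccos(0.3537) = 69.29°.

69.3°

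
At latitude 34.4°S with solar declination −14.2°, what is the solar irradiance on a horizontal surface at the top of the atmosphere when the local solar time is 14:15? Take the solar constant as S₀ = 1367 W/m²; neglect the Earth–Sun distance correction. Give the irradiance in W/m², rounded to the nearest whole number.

1099 W/m²

Hour angle H = 15° × (14.25 − 12) = 33.75°.
With φ = -34.4°, δ = -14.2°, H = 33.75°: sin φ sin δ = 0.1386, cos φ cos δ cos H = 0.6651, so cos θ_z = 0.8037.
Top-of-atmosphere irradiance = S₀ cos θ_z = 1367 × 0.8037 = 1098.66 W/m².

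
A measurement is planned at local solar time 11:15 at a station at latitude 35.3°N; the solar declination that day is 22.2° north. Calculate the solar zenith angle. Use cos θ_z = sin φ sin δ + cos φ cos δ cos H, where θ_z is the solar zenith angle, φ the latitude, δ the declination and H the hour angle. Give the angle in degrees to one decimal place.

16.4°

Hour angle H = 15° × (11.25 − 12) = -11.25°.
cos θ_z = sin φ sin δ + cos φ cos δ cos H = (0.5779)(0.3778) + (0.8161)(0.9259)(0.9808) = 0.9594.
θ_z = arccos(0.9594) = 16.38°.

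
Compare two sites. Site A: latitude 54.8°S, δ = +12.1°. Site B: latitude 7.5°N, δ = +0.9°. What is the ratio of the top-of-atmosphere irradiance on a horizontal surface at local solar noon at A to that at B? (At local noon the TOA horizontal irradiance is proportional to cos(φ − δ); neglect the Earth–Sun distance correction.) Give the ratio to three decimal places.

0.395

A: cos θ_z = cos(-54.8° − (12.1°)) = 0.3923.
B: cos θ_z = cos(7.5° − (0.9°)) = 0.9934.
Ratio A/B = 0.3923 / 0.9934 = 0.3949.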